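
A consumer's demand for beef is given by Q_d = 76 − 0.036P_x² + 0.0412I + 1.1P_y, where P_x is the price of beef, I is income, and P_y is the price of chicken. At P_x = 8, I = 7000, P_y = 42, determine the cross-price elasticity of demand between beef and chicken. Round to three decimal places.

0.113

Q_d = 76 − 0.036(8)² + 0.0412(7000) + 1.1(42) = 76 − 2.304 + 288.4 + 46.2 = 408.296.
∂Q_d/∂P_y = +1.1, so E_xy = 1.1·(42/408.296) ≈ 0.113.
E_xy > 0: the goods are substitutes.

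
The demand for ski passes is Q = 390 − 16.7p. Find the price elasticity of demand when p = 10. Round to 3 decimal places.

At p = 10, Q = 223.
dQ/dp = −16.7.
Point elasticity E = (dQ/dp)·(p/Q) = -16.7 × 10/223 ≈ -0.749.
|E| < 1, so demand is inelastic at this price.

-0.749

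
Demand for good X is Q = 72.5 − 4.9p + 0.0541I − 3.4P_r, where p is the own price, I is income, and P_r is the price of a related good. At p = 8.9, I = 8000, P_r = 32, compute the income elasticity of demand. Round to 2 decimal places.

1.23

First evaluate Q: 72.5 − 4.9(8.9) + 0.0541(8000) − 3.4(32) = 72.5 − 43.61 + 432.8 − 108.8 = 352.89.
∂Q/∂I = +0.0541, so E_I = 0.0541·(8000/352.89) ≈ 1.23.
E_I > 1: normal good (luxury).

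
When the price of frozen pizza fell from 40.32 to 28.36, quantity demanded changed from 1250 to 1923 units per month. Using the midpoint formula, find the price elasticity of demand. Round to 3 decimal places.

-1.218

%Δq = (1923 − 1250)/[(1250 + 1923)/2] = 673/1586.5 ≈ 0.4242.
%Δp = (28.36 − 40.32)/[(40.32 + 28.36)/2] = -11.96/34.34 ≈ -0.3483.
Arc elasticity E = %Δq/%Δp ≈ 0.4242/-0.3483 ≈ -1.218.
|E| > 1: demand is elastic over this range.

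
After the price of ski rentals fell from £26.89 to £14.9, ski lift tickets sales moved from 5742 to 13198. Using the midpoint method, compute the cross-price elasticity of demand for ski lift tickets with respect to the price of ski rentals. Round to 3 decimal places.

-1.372

%ΔQ_x = (13198 − 5742)/[(5742+13198)/2] = 7456/9470 ≈ 0.7873.
%ΔP_y = (14.9 − 26.89)/[(26.89+14.9)/2] ≈ -0.5738.
E_xy = 0.7873/-0.5738 ≈ -1.372.
E_xy < 0, so ski lift tickets and ski rentals are complements.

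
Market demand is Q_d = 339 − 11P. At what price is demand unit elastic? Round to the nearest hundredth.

For linear demand Q_d = a − bP, E = −bP/(a − bP). |E| = 1 ⇒ bP = a − bP ⇒ P = a/(2b).
P = 339/(2·11) ≈ 15.41.

15.41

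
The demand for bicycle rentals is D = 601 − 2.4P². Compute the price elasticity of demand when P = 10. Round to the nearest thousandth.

At P = 10, D = 361.
dD/dP = −2·2.4·P = −48.
Point elasticity E = (dD/dP)·(P/D) = -48 × 10/361 ≈ -1.330.
|E| > 1, so demand is elastic at this price.

-1.330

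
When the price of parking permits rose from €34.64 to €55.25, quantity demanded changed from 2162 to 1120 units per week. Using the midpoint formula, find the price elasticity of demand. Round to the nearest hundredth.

-1.38

%ΔQ = (1120 − 2162)/[(2162 + 1120)/2] = -1042/1641 ≈ -0.6350.
%ΔP = (55.25 − 34.64)/[(34.64 + 55.25)/2] = 20.61/44.945 ≈ 0.4586.
Arc elasticity E = %ΔQ/%ΔP ≈ -0.6350/0.4586 ≈ -1.38.
|E| > 1: demand is elastic over this range.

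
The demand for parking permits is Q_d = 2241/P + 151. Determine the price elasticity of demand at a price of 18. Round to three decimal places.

-0.452

At P = 18, Q_d = 275.5.
dQ_d/dP = −2241/P² = −6.9167.
Point elasticity E = (dQ_d/dP)·(P/Q_d) = -6.9167 × 18/275.5 ≈ -0.452.
|E| < 1, so demand is inelastic at this price.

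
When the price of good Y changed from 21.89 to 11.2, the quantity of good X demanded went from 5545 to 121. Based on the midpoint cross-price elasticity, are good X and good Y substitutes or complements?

%ΔQ_x = (121 − 5545)/[(5545+121)/2] = -5424/2833 ≈ -1.9146.
%ΔP_y = (11.2 − 21.89)/[(21.89+11.2)/2] ≈ -0.6461.
E_xy = -1.9146/-0.6461 ≈ 2.963.
E_xy > 0, so the goods are substitutes.

substitutes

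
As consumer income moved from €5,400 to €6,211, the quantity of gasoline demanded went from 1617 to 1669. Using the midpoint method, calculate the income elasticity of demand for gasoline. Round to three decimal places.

0.227

%ΔQ = (1669 − 1617)/[(1617+1669)/2] = 52/1643 ≈ 0.0316.
%ΔI = (6,211 − 5,400)/[(5,400+6,211)/2] = 811/5805.5 ≈ 0.1397.
E_I = %ΔQ/%ΔI ≈ 0.227.
E_I ∈ (0,1): normal good (necessity).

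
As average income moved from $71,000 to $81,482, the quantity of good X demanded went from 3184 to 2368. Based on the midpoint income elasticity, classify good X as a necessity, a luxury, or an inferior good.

inferior

%ΔQ = (2368 − 3184)/[(3184+2368)/2] = -816/2776 ≈ -0.2939.
%ΔM = (81,482 − 71,000)/[(71,000+81,482)/2] = 10482/76241 ≈ 0.1375.
E_I = %ΔQ/%ΔM ≈ -2.138.
E_I < 0: inferior good.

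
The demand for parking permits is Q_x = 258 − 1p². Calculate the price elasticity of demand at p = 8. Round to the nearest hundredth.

At p = 8, Q_x = 194.
dQ_x/dp = −2·1·p = −16.
Point elasticity E = (dQ_x/dp)·(p/Q_x) = -16 × 8/194 ≈ -0.66.
|E| < 1, so demand is inelastic at this price.

-0.66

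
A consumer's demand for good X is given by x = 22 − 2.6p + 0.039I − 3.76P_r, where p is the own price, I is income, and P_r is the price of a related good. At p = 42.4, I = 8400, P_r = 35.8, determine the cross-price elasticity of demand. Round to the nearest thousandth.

-1.285

Evaluating quantity at (p, I, P_r) gives x = 22 − 2.6(42.4) + 0.039(8400) − 3.76(35.8) = 22 − 110.24 + 327.6 − 134.608 = 104.752.
∂x/∂P_r = −3.76, so E_xy = -3.76·(35.8/104.752) ≈ -1.285.
E_xy < 0: the goods are complements.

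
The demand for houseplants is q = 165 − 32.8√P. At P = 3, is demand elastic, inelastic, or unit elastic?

At P = 3, q = 108.1887.
dq/dP = −32.8/(2√P) = −32.8/(2·1.7321).
Point elasticity E = (dq/dP)·(P/q) = -9.4685 × 3/108.1887 ≈ -0.263.
|E| ≈ 0.263 < 1, so demand is inelastic.

inelastic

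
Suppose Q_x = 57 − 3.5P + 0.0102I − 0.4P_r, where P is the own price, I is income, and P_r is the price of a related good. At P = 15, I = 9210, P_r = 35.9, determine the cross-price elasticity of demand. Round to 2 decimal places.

-0.17

Evaluating quantity at (P, I, P_r) gives Q_x = 57 − 3.5(15) + 0.0102(9210) − 0.4(35.9) = 57 − 52.5 + 93.942 − 14.36 = 84.082.
∂Q_x/∂P_r = −0.4, so E_xy = -0.4·(35.9/84.082) ≈ -0.17.
E_xy < 0: the goods are complements.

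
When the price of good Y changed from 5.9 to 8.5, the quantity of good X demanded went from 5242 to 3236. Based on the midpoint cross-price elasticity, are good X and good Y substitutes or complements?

%ΔQ_x = (3236 − 5242)/[(5242+3236)/2] = -2006/4239 ≈ -0.4732.
%ΔP_y = (8.5 − 5.9)/[(5.9+8.5)/2] ≈ 0.3611.
E_xy = -0.4732/0.3611 ≈ -1.310.
E_xy < 0, so the goods are complements.

complements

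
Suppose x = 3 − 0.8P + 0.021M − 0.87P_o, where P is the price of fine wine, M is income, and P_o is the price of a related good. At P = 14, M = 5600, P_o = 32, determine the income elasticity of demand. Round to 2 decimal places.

x = 3 − 0.8(14) + 0.021(5600) − 0.87(32) = 3 − 11.2 + 117.6 − 27.84 = 81.56.
∂x/∂M = +0.021, so E_I = 0.021·(5600/81.56) ≈ 1.44.
E_I > 1: normal good (luxury).

1.44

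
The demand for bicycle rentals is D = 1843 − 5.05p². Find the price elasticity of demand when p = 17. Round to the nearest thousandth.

At p = 17, D = 383.55.
dD/dp = −2·5.05·p = −171.7.
Point elasticity E = (dD/dp)·(p/D) = -171.7 × 17/383.55 ≈ -7.610.
|E| > 1, so demand is elastic at this price.

-7.610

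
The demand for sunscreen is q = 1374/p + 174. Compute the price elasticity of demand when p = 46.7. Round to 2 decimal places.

At p = 46.7, q = 203.4218.
dq/dp = −1374/p² = −0.63.
Point elasticity E = (dq/dp)·(p/q) = -0.63 × 46.7/203.4218 ≈ -0.14.
|E| < 1, so demand is inelastic at this price.

-0.14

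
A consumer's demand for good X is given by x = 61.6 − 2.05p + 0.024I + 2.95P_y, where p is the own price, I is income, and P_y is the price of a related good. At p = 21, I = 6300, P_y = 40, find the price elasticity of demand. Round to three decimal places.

Evaluating quantity at (p, I, P_y) gives x = 61.6 − 2.05(21) + 0.024(6300) + 2.95(40) = 61.6 − 43.05 + 151.2 + 118 = 287.75.
∂x/∂p = −2.05, so E_p = (−2.05)·(21/287.75) ≈ -0.150.
|E_p| < 1: demand is inelastic.

-0.150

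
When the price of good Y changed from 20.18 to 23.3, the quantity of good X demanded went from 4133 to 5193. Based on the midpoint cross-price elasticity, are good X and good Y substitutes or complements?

substitutes

%ΔQ_x = (5193 − 4133)/[(4133+5193)/2] = 1060/4663 ≈ 0.2273.
%ΔP_y = (23.3 − 20.18)/[(20.18+23.3)/2] ≈ 0.1435.
E_xy = 0.2273/0.1435 ≈ 1.584.
E_xy > 0, so the goods are substitutes.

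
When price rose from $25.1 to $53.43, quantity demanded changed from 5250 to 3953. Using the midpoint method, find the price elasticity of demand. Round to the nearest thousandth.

-0.391

%Δq = (3953 − 5250)/[(5250 + 3953)/2] = -1297/4601.5 ≈ -0.2819.
%ΔP = (53.43 − 25.1)/[(25.1 + 53.43)/2] = 28.33/39.265 ≈ 0.7215.
Arc elasticity E = %Δq/%ΔP ≈ -0.2819/0.7215 ≈ -0.391.
|E| < 1: demand is inelastic over this range.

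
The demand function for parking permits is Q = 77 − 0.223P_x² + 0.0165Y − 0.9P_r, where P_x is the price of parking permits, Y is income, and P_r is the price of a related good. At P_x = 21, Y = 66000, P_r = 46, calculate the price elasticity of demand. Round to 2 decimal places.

-0.19

Substituting, Q = 77 − 0.223(21)² + 0.0165(66000) − 0.9(46) = 77 − 98.343 + 1089 − 41.4 = 1026.257.
∂Q/∂P_x = −2·0.223·P_x = -9.366, so E_p = -9.366·(21/1026.257) ≈ -0.19.
|E_p| < 1: demand is inelastic.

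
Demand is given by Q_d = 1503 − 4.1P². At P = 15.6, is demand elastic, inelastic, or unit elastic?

elastic

At P = 15.6, Q_d = 505.224.
dQ_d/dP = −2·4.1·P = −127.92.
Point elasticity E = (dQ_d/dP)·(P/Q_d) = -127.92 × 15.6/505.224 ≈ -3.950.
|E| ≈ 3.950 > 1, so demand is elastic.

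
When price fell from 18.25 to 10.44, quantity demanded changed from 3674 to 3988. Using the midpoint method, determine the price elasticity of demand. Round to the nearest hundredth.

-0.15

%ΔQ = (3988 − 3674)/[(3674 + 3988)/2] = 314/3831 ≈ 0.0820.
%ΔP = (10.44 − 18.25)/[(18.25 + 10.44)/2] = -7.81/14.345 ≈ -0.5444.
Arc elasticity E = %ΔQ/%ΔP ≈ 0.0820/-0.5444 ≈ -0.15.
|E| < 1: demand is inelastic over this range.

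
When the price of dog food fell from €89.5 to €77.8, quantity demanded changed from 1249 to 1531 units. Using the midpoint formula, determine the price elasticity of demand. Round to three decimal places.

-1.450

%Δq = (1531 − 1249)/[(1249 + 1531)/2] = 282/1390 ≈ 0.2029.
%ΔP = (77.8 − 89.5)/[(89.5 + 77.8)/2] = -11.7/83.65 ≈ -0.1399.
Arc elasticity E = %Δq/%ΔP ≈ 0.2029/-0.1399 ≈ -1.450.
|E| > 1: demand is elastic over this range.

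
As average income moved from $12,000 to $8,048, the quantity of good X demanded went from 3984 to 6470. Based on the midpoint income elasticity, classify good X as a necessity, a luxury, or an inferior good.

%ΔQ = (6470 − 3984)/[(3984+6470)/2] = 2486/5227 ≈ 0.4756.
%ΔI = (8,048 − 12,000)/[(12,000+8,048)/2] = -3952/10024 ≈ -0.3943.
E_I = %ΔQ/%ΔI ≈ -1.206.
E_I < 0: inferior good.

inferior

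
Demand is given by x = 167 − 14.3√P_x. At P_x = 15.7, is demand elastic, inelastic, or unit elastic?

inelastic

At P_x = 15.7, x = 110.3388.
dx/dP_x = −14.3/(2√P_x) = −14.3/(2·3.9623).
Point elasticity E = (dx/dP_x)·(P_x/x) = -1.8045 × 15.7/110.3388 ≈ -0.257.
|E| ≈ 0.257 < 1, so demand is inelastic.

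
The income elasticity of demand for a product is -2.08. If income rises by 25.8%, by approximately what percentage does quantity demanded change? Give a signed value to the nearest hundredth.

-53.66

%ΔQ ≈ E × %ΔI = (-2.08) × (25.8%) ≈ -53.66%.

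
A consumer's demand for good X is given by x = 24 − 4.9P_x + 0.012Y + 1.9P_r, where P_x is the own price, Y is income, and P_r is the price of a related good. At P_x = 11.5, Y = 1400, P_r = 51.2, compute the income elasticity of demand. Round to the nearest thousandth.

0.206

Substituting, x = 24 − 4.9(11.5) + 0.012(1400) + 1.9(51.2) = 24 − 56.35 + 16.8 + 97.28 = 81.73.
∂x/∂Y = +0.012, so E_I = 0.012·(1400/81.73) ≈ 0.206.
E_I ∈ (0,1): normal good (necessity).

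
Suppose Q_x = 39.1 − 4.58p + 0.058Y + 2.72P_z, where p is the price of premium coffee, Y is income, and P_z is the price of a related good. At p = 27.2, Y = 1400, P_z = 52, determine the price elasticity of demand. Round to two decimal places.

-0.91

Evaluating quantity at (p, Y, P_z) gives Q_x = 39.1 − 4.58(27.2) + 0.058(1400) + 2.72(52) = 39.1 − 124.576 + 81.2 + 141.44 = 137.164.
∂Q_x/∂p = −4.58, so E_p = (−4.58)·(27.2/137.164) ≈ -0.91.
|E_p| < 1: demand is inelastic.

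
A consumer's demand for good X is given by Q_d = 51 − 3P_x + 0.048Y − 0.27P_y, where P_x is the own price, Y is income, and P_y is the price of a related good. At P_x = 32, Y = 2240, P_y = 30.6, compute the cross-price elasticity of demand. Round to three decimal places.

Q_d = 51 − 3(32) + 0.048(2240) − 0.27(30.6) = 51 − 96 + 107.52 − 8.262 = 54.258.
∂Q_d/∂P_y = −0.27, so E_xy = -0.27·(30.6/54.258) ≈ -0.152.
E_xy < 0: the goods are complements.

-0.152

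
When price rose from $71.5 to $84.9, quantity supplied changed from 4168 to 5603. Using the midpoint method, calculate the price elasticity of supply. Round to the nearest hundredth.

%Δq = (5603 − 4168)/[(4168 + 5603)/2] = 1435/4885.5 ≈ 0.2937.
%ΔP = (84.9 − 71.5)/[(71.5 + 84.9)/2] = 13.4/78.2 ≈ 0.1714.
Arc elasticity E = %Δq/%ΔP ≈ 0.2937/0.1714 ≈ 1.71.
|E| > 1: supply is elastic over this range.

1.71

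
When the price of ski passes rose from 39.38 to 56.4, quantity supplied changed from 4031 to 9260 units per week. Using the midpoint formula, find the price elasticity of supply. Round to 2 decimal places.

2.21

%ΔQ = (9260 − 4031)/[(4031 + 9260)/2] = 5229/6645.5 ≈ 0.7868.
%ΔP = (56.4 − 39.38)/[(39.38 + 56.4)/2] = 17.02/47.89 ≈ 0.3554.
Arc elasticity E = %ΔQ/%ΔP ≈ 0.7868/0.3554 ≈ 2.21.
|E| > 1: supply is elastic over this range.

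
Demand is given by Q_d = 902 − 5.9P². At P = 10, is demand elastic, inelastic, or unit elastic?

At P = 10, Q_d = 312.
dQ_d/dP = −2·5.9·P = −118.
Point elasticity E = (dQ_d/dP)·(P/Q_d) = -118 × 10/312 ≈ -3.782.
|E| ≈ 3.782 > 1, so demand is elastic.

elastic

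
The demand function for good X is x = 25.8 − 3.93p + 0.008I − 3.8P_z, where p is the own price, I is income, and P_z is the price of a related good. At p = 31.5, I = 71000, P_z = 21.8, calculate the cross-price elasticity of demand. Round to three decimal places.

-0.214

Evaluating quantity at (p, I, P_z) gives x = 25.8 − 3.93(31.5) + 0.008(71000) − 3.8(21.8) = 25.8 − 123.795 + 568 − 82.84 = 387.165.
∂x/∂P_z = −3.8, so E_xy = -3.8·(21.8/387.165) ≈ -0.214.
E_xy < 0: the goods are complements.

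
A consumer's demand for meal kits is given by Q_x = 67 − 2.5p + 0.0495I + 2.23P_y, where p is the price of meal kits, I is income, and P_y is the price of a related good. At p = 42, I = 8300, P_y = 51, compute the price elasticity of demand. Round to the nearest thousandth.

-0.216

At the given point, Q_x = 67 − 2.5(42) + 0.0495(8300) + 2.23(51) = 67 − 105 + 410.85 + 113.73 = 486.58.
∂Q_x/∂p = −2.5, so E_p = (−2.5)·(42/486.58) ≈ -0.216.
|E_p| < 1: demand is inelastic.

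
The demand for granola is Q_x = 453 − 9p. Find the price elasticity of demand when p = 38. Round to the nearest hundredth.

-3.08

At p = 38, Q_x = 111.
dQ_x/dp = −9.
Point elasticity E = (dQ_x/dp)·(p/Q_x) = -9 × 38/111 ≈ -3.08.
|E| > 1, so demand is elastic at this price.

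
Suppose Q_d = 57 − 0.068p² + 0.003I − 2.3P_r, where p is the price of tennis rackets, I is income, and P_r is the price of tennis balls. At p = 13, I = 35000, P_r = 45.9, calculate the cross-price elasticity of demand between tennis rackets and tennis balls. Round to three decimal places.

-2.349

Substituting, Q_d = 57 − 0.068(13)² + 0.003(35000) − 2.3(45.9) = 57 − 11.492 + 105 − 105.57 = 44.938.
∂Q_d/∂P_r = −2.3, so E_xy = -2.3·(45.9/44.938) ≈ -2.349.
E_xy < 0: the goods are complements.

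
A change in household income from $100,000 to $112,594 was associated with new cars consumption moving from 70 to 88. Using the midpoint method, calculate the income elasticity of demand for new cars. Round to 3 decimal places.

1.923

%ΔQ = (88 − 70)/[(70+88)/2] = 18/79 ≈ 0.2278.
%ΔI = (112,594 − 100,000)/[(100,000+112,594)/2] = 12594/106297 ≈ 0.1185.
E_I = %ΔQ/%ΔI ≈ 1.923.
E_I > 1: normal good (luxury).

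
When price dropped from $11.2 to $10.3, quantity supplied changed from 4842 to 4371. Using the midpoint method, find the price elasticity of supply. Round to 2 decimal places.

%ΔQ = (4371 − 4842)/[(4842 + 4371)/2] = -471/4606.5 ≈ -0.1022.
%ΔP = (10.3 − 11.2)/[(11.2 + 10.3)/2] = -0.9/10.75 ≈ -0.0837.
Arc elasticity E = %ΔQ/%ΔP ≈ -0.1022/-0.0837 ≈ 1.22.
|E| > 1: supply is elastic over this range.

1.22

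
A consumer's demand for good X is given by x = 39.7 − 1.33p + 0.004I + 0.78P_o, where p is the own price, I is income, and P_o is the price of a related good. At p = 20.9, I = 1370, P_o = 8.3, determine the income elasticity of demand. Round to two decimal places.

0.23

Evaluating quantity at (p, I, P_o) gives x = 39.7 − 1.33(20.9) + 0.004(1370) + 0.78(8.3) = 39.7 − 27.797 + 5.48 + 6.474 = 23.857.
∂x/∂I = +0.004, so E_I = 0.004·(1370/23.857) ≈ 0.23.
E_I ∈ (0,1): normal good (necessity).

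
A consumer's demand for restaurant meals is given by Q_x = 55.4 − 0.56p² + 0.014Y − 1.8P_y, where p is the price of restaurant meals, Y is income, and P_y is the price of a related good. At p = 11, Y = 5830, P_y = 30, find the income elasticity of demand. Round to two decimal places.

Evaluating quantity at (p, Y, P_y) gives Q_x = 55.4 − 0.56(11)² + 0.014(5830) − 1.8(30) = 55.4 − 67.76 + 81.62 − 54 = 15.26.
∂Q_x/∂Y = +0.014, so E_I = 0.014·(5830/15.26) ≈ 5.35.
E_I > 1: normal good (luxury).

5.35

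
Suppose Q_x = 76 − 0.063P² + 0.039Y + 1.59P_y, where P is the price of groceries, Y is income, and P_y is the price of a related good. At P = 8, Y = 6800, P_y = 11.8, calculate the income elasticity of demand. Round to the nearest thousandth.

First evaluate Q_x: 76 − 0.063(8)² + 0.039(6800) + 1.59(11.8) = 76 − 4.032 + 265.2 + 18.762 = 355.93.
∂Q_x/∂Y = +0.039, so E_I = 0.039·(6800/355.93) ≈ 0.745.
E_I ∈ (0,1): normal good (necessity).

0.745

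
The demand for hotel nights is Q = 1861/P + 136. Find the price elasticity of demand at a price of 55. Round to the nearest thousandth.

At P = 55, Q = 169.8364.
dQ/dP = −1861/P² = −0.6152.
Point elasticity E = (dQ/dP)·(P/Q) = -0.6152 × 55/169.8364 ≈ -0.199.
|E| < 1, so demand is inelastic at this price.

-0.199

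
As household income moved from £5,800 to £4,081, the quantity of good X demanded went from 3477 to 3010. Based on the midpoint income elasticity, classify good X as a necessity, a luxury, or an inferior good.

necessity

%ΔQ = (3010 − 3477)/[(3477+3010)/2] = -467/3243.5 ≈ -0.1440.
%ΔI = (4,081 − 5,800)/[(5,800+4,081)/2] = -1719/4940.5 ≈ -0.3479.
E_I = %ΔQ/%ΔI ≈ 0.414.
E_I ∈ (0,1): normal good (necessity).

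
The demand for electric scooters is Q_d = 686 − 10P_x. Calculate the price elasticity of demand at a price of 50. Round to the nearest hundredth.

-2.69

At P_x = 50, Q_d = 186.
dQ_d/dP_x = −10.
Point elasticity E = (dQ_d/dP_x)·(P_x/Q_d) = -10 × 50/186 ≈ -2.69.
|E| > 1, so demand is elastic at this price.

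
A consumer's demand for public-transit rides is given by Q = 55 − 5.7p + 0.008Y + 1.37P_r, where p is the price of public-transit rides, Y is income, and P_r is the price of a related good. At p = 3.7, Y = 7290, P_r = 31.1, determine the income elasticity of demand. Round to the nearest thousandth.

Evaluating quantity at (p, Y, P_r) gives Q = 55 − 5.7(3.7) + 0.008(7290) + 1.37(31.1) = 55 − 21.09 + 58.32 + 42.607 = 134.837.
∂Q/∂Y = +0.008, so E_I = 0.008·(7290/134.837) ≈ 0.433.
E_I ∈ (0,1): normal good (necessity).

0.433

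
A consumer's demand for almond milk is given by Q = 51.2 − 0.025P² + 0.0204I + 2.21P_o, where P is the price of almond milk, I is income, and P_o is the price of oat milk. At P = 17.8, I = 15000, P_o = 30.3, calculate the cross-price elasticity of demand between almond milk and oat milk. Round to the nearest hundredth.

Evaluating quantity at (P, I, P_o) gives Q = 51.2 − 0.025(17.8)² + 0.0204(15000) + 2.21(30.3) = 51.2 − 7.921 + 306 + 66.963 = 416.242.
∂Q/∂P_o = +2.21, so E_xy = 2.21·(30.3/416.242) ≈ 0.16.
E_xy > 0: the goods are substitutes.

0.16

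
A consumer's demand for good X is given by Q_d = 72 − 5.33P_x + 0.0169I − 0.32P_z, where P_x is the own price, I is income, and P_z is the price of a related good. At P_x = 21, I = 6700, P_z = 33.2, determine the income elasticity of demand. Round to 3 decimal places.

1.807

Evaluating quantity at (P_x, I, P_z) gives Q_d = 72 − 5.33(21) + 0.0169(6700) − 0.32(33.2) = 72 − 111.93 + 113.23 − 10.624 = 62.676.
∂Q_d/∂I = +0.0169, so E_I = 0.0169·(6700/62.676) ≈ 1.807.
E_I > 1: normal good (luxury).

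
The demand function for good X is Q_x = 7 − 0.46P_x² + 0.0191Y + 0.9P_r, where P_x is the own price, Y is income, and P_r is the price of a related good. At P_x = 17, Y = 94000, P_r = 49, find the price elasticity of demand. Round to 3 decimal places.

First evaluate Q_x: 7 − 0.46(17)² + 0.0191(94000) + 0.9(49) = 7 − 132.94 + 1795.4 + 44.1 = 1713.56.
∂Q_x/∂P_x = −2·0.46·P_x = -15.64, so E_p = -15.64·(17/1713.56) ≈ -0.155.
|E_p| < 1: demand is inelastic.

-0.155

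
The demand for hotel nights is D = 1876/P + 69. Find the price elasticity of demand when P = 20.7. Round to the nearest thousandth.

-0.568

At P = 20.7, D = 159.628.
dD/dP = −1876/P² = −4.3782.
Point elasticity E = (dD/dP)·(P/D) = -4.3782 × 20.7/159.628 ≈ -0.568.
|E| < 1, so demand is inelastic at this price.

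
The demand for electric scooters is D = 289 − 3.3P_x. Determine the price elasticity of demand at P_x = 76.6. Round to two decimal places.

-6.98

At P_x = 76.6, D = 36.22.
dD/dP_x = −3.3.
Point elasticity E = (dD/dP_x)·(P_x/D) = -3.3 × 76.6/36.22 ≈ -6.98.
|E| > 1, so demand is elastic at this price.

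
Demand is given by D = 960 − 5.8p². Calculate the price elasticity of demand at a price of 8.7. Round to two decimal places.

At p = 8.7, D = 520.998.
dD/dp = −2·5.8·p = −100.92.
Point elasticity E = (dD/dp)·(p/D) = -100.92 × 8.7/520.998 ≈ -1.69.
|E| > 1, so demand is elastic at this price.

-1.69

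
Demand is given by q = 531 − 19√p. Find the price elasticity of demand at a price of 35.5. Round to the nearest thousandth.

-0.135

At p = 35.5, q = 417.7944.
dq/dp = −19/(2√p) = −19/(2·5.9582).
Point elasticity E = (dq/dp)·(p/q) = -1.5944 × 35.5/417.7944 ≈ -0.135.
|E| < 1, so demand is inelastic at this price.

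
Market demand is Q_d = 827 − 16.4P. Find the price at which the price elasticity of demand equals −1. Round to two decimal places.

For linear demand Q_d = a − bP, E = −bP/(a − bP). |E| = 1 ⇒ bP = a − bP ⇒ P = a/(2b).
P = 827/(2·16.4) ≈ 25.21.

25.21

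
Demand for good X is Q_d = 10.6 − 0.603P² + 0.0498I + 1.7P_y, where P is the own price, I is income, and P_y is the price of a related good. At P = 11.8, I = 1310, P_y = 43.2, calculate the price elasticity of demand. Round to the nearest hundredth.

-2.57

Q_d = 10.6 − 0.603(11.8)² + 0.0498(1310) + 1.7(43.2) = 10.6 − 83.9617 + 65.238 + 73.44 = 65.3163.
∂Q_d/∂P = −2·0.603·P = -14.2308, so E_p = -14.2308·(11.8/65.3163) ≈ -2.57.
|E_p| > 1: demand is elastic.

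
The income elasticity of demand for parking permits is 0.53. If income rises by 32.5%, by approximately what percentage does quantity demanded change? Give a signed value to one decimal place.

%ΔQ ≈ E × %ΔI = (0.53) × (32.5%) ≈ 17.2%.

17.2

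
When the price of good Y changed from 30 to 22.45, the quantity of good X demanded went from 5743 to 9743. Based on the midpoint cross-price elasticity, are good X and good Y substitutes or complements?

complements

%ΔQ_x = (9743 − 5743)/[(5743+9743)/2] = 4000/7743 ≈ 0.5166.
%ΔP_y = (22.45 − 30)/[(30+22.45)/2] ≈ -0.2879.
E_xy = 0.5166/-0.2879 ≈ -1.794.
E_xy < 0, so the goods are complements.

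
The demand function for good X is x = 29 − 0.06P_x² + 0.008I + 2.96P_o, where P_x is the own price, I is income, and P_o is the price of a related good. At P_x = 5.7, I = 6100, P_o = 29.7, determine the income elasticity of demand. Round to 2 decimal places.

0.30

Evaluating quantity at (P_x, I, P_o) gives x = 29 − 0.06(5.7)² + 0.008(6100) + 2.96(29.7) = 29 − 1.9494 + 48.8 + 87.912 = 163.7626.
∂x/∂I = +0.008, so E_I = 0.008·(6100/163.7626) ≈ 0.30.
E_I ∈ (0,1): normal good (necessity).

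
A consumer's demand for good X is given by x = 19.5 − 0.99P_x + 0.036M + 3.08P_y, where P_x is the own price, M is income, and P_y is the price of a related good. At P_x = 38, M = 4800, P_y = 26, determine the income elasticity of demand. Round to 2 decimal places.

0.74

Evaluating quantity at (P_x, M, P_y) gives x = 19.5 − 0.99(38) + 0.036(4800) + 3.08(26) = 19.5 − 37.62 + 172.8 + 80.08 = 234.76.
∂x/∂M = +0.036, so E_I = 0.036·(4800/234.76) ≈ 0.74.
E_I ∈ (0,1): normal good (necessity).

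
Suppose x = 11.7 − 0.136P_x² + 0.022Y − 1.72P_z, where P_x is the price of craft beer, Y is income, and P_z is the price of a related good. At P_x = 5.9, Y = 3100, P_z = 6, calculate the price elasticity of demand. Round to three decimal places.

-0.146

Evaluating quantity at (P_x, Y, P_z) gives x = 11.7 − 0.136(5.9)² + 0.022(3100) − 1.72(6) = 11.7 − 4.7342 + 68.2 − 10.32 = 64.8458.
∂x/∂P_x = −2·0.136·P_x = -1.6048, so E_p = -1.6048·(5.9/64.8458) ≈ -0.146.
|E_p| < 1: demand is inelastic.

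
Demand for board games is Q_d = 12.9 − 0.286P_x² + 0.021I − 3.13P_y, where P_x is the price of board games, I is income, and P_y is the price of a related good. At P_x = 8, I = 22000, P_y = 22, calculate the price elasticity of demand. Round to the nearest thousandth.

-0.094

Substituting, Q_d = 12.9 − 0.286(8)² + 0.021(22000) − 3.13(22) = 12.9 − 18.304 + 462 − 68.86 = 387.736.
∂Q_d/∂P_x = −2·0.286·P_x = -4.576, so E_p = -4.576·(8/387.736) ≈ -0.094.
|E_p| < 1: demand is inelastic.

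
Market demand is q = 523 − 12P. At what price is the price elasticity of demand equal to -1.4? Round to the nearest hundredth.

Set −bP/(a − bP) = −1.4 ⇒ bP = 1.4(a − bP) ⇒ bP(1+1.4) = 1.4·a.
P = 1.4·523/(12·2.4) ≈ 25.42.

25.42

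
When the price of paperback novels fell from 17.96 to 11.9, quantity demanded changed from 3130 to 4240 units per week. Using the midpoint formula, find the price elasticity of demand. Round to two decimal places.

%Δq = (4240 − 3130)/[(3130 + 4240)/2] = 1110/3685 ≈ 0.3012.
%Δp = (11.9 − 17.96)/[(17.96 + 11.9)/2] = -6.06/14.93 ≈ -0.4059.
Arc elasticity E = %Δq/%Δp ≈ 0.3012/-0.4059 ≈ -0.74.
|E| < 1: demand is inelastic over this range.

-0.74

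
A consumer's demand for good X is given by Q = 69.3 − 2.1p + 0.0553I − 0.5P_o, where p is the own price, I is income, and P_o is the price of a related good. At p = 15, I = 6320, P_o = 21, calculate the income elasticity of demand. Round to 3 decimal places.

First evaluate Q: 69.3 − 2.1(15) + 0.0553(6320) − 0.5(21) = 69.3 − 31.5 + 349.496 − 10.5 = 376.796.
∂Q/∂I = +0.0553, so E_I = 0.0553·(6320/376.796) ≈ 0.928.
E_I ∈ (0,1): normal good (necessity).

0.928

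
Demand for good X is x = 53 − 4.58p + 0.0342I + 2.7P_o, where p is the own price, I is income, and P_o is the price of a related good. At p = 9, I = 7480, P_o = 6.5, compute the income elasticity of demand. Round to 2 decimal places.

0.90

Evaluating quantity at (p, I, P_o) gives x = 53 − 4.58(9) + 0.0342(7480) + 2.7(6.5) = 53 − 41.22 + 255.816 + 17.55 = 285.146.
∂x/∂I = +0.0342, so E_I = 0.0342·(7480/285.146) ≈ 0.90.
E_I ∈ (0,1): normal good (necessity).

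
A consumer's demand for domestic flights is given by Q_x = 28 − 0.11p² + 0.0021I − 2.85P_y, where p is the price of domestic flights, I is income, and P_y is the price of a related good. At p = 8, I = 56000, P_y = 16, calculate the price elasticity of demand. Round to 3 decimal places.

-0.151

Q_x = 28 − 0.11(8)² + 0.0021(56000) − 2.85(16) = 28 − 7.04 + 117.6 − 45.6 = 92.96.
∂Q_x/∂p = −2·0.11·p = -1.76, so E_p = -1.76·(8/92.96) ≈ -0.151.
|E_p| < 1: demand is inelastic.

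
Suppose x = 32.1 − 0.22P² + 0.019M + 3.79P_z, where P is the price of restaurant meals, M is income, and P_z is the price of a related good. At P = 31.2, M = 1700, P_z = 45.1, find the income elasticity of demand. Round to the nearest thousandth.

x = 32.1 − 0.22(31.2)² + 0.019(1700) + 3.79(45.1) = 32.1 − 214.1568 + 32.3 + 170.929 = 21.1722.
∂x/∂M = +0.019, so E_I = 0.019·(1700/21.1722) ≈ 1.526.
E_I > 1: normal good (luxury).

1.526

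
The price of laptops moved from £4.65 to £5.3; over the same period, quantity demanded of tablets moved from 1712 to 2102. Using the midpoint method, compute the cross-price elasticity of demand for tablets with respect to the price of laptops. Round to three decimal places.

%ΔQ_x = (2102 − 1712)/[(1712+2102)/2] = 390/1907 ≈ 0.2045.
%ΔP_y = (5.3 − 4.65)/[(4.65+5.3)/2] ≈ 0.1307.
E_xy = 0.2045/0.1307 ≈ 1.565.
E_xy > 0, so tablets and laptops are substitutes.

1.565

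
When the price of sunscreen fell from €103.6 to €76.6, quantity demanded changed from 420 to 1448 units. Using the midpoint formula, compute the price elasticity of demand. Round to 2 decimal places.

-3.67

%Δq = (1448 − 420)/[(420 + 1448)/2] = 1028/934 ≈ 1.1006.
%Δp = (76.6 − 103.6)/[(103.6 + 76.6)/2] = -27/90.1 ≈ -0.2997.
Arc elasticity E = %Δq/%Δp ≈ 1.1006/-0.2997 ≈ -3.67.
|E| > 1: demand is elastic over this range.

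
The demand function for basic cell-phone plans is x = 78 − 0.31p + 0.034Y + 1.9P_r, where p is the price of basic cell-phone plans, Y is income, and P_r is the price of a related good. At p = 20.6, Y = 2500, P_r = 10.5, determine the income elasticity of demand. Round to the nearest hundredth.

0.48

x = 78 − 0.31(20.6) + 0.034(2500) + 1.9(10.5) = 78 − 6.386 + 85 + 19.95 = 176.564.
∂x/∂Y = +0.034, so E_I = 0.034·(2500/176.564) ≈ 0.48.
E_I ∈ (0,1): normal good (necessity).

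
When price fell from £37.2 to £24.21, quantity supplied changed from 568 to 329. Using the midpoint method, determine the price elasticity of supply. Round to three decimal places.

1.260

%Δq = (329 − 568)/[(568 + 329)/2] = -239/448.5 ≈ -0.5329.
%Δp = (24.21 − 37.2)/[(37.2 + 24.21)/2] = -12.99/30.705 ≈ -0.4231.
Arc elasticity E = %Δq/%Δp ≈ -0.5329/-0.4231 ≈ 1.260.
|E| > 1: supply is elastic over this range.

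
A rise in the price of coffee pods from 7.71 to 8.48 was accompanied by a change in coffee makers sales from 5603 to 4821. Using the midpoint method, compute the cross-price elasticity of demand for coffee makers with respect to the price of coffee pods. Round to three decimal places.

-1.577

%ΔQ_x = (4821 − 5603)/[(5603+4821)/2] = -782/5212 ≈ -0.1500.
%ΔP_y = (8.48 − 7.71)/[(7.71+8.48)/2] ≈ 0.0951.
E_xy = -0.1500/0.0951 ≈ -1.577.
E_xy < 0, so coffee makers and coffee pods are complements.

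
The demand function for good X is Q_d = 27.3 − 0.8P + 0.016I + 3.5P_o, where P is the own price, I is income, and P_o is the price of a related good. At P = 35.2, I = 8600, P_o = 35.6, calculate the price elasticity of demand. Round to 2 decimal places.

-0.11

At the given point, Q_d = 27.3 − 0.8(35.2) + 0.016(8600) + 3.5(35.6) = 27.3 − 28.16 + 137.6 + 124.6 = 261.34.
∂Q_d/∂P = −0.8, so E_p = (−0.8)·(35.2/261.34) ≈ -0.11.
|E_p| < 1: demand is inelastic.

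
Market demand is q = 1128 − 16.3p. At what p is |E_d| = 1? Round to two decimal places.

For linear demand q = a − bp, E = −bp/(a − bp). |E| = 1 ⇒ bp = a − bp ⇒ p = a/(2b).
p = 1128/(2·16.3) ≈ 34.60.

34.60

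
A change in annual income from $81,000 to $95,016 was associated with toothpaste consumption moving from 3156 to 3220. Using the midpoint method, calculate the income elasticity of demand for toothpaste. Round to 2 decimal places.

%ΔQ = (3220 − 3156)/[(3156+3220)/2] = 64/3188 ≈ 0.0201.
%ΔM = (95,016 − 81,000)/[(81,000+95,016)/2] = 14016/88008 ≈ 0.1593.
E_I = %ΔQ/%ΔM ≈ 0.13.
E_I ∈ (0,1): normal good (necessity).

0.13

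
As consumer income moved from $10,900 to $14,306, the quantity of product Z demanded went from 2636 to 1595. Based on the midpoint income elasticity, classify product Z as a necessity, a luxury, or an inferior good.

%ΔQ = (1595 − 2636)/[(2636+1595)/2] = -1041/2115.5 ≈ -0.4921.
%ΔI = (14,306 − 10,900)/[(10,900+14,306)/2] = 3406/12603 ≈ 0.2703.
E_I = %ΔQ/%ΔI ≈ -1.821.
E_I < 0: inferior good.

inferior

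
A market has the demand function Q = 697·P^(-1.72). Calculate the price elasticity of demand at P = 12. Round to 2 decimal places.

-1.72

For a Cobb–Douglas (constant-elasticity) form Q = A·P^α·…, the elasticity with respect to P equals the exponent α at every point.
Here the exponent on P is -1.72, so the price elasticity of demand is -1.72.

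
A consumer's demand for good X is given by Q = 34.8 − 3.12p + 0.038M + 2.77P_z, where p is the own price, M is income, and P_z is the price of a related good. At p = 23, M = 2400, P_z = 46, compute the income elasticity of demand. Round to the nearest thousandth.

0.502

Evaluating quantity at (p, M, P_z) gives Q = 34.8 − 3.12(23) + 0.038(2400) + 2.77(46) = 34.8 − 71.76 + 91.2 + 127.42 = 181.66.
∂Q/∂M = +0.038, so E_I = 0.038·(2400/181.66) ≈ 0.502.
E_I ∈ (0,1): normal good (necessity).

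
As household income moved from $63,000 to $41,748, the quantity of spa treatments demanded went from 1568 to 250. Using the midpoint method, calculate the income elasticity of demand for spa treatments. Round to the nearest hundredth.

%ΔQ = (250 − 1568)/[(1568+250)/2] = -1318/909 ≈ -1.4499.
%ΔM = (41,748 − 63,000)/[(63,000+41,748)/2] = -21252/52374 ≈ -0.4058.
E_I = %ΔQ/%ΔM ≈ 3.57.
E_I > 1: normal good (luxury).

3.57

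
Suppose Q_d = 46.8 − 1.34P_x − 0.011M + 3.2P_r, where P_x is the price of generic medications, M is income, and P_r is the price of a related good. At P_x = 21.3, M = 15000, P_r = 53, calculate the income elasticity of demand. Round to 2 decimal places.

-7.22

Q_d = 46.8 − 1.34(21.3) − 0.011(15000) + 3.2(53) = 46.8 − 28.542 − 165 + 169.6 = 22.858.
∂Q_d/∂M = −0.011, so E_I = -0.011·(15000/22.858) ≈ -7.22.
E_I < 0: inferior good.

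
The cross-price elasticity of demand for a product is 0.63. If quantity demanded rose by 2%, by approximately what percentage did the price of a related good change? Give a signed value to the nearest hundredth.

%ΔQ ≈ E × %ΔP_y ⇒ %ΔP_y = %ΔQ / E = (2%)/(0.63) ≈ 3.17%.

3.17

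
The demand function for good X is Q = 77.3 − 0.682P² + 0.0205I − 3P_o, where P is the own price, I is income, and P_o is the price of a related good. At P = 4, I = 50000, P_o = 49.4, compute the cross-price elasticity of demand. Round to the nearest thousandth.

-0.157

First evaluate Q: 77.3 − 0.682(4)² + 0.0205(50000) − 3(49.4) = 77.3 − 10.912 + 1025 − 148.2 = 943.188.
∂Q/∂P_o = −3, so E_xy = -3·(49.4/943.188) ≈ -0.157.
E_xy < 0: the goods are complements.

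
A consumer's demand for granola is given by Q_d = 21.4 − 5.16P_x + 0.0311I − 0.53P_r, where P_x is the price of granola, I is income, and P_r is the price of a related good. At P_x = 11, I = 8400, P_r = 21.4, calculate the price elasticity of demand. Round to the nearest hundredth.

-0.26

Q_d = 21.4 − 5.16(11) + 0.0311(8400) − 0.53(21.4) = 21.4 − 56.76 + 261.24 − 11.342 = 214.538.
∂Q_d/∂P_x = −5.16, so E_p = (−5.16)·(11/214.538) ≈ -0.26.
|E_p| < 1: demand is inelastic.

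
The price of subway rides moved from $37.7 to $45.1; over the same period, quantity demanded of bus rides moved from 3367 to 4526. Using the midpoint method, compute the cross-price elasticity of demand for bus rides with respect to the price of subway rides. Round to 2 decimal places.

%ΔQ_x = (4526 − 3367)/[(3367+4526)/2] = 1159/3946.5 ≈ 0.2937.
%ΔP_y = (45.1 − 37.7)/[(37.7+45.1)/2] ≈ 0.1787.
E_xy = 0.2937/0.1787 ≈ 1.64.
E_xy > 0, so bus rides and subway rides are substitutes.

1.64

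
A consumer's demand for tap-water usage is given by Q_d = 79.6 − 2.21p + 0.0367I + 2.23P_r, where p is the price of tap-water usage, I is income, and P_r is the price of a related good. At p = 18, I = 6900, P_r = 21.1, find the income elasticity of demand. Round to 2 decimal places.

0.74

Evaluating quantity at (p, I, P_r) gives Q_d = 79.6 − 2.21(18) + 0.0367(6900) + 2.23(21.1) = 79.6 − 39.78 + 253.23 + 47.053 = 340.103.
∂Q_d/∂I = +0.0367, so E_I = 0.0367·(6900/340.103) ≈ 0.74.
E_I ∈ (0,1): normal good (necessity).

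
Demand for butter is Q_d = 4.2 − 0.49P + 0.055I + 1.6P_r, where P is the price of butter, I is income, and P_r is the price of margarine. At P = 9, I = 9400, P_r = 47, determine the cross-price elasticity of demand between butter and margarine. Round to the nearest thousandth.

0.127

First evaluate Q_d: 4.2 − 0.49(9) + 0.055(9400) + 1.6(47) = 4.2 − 4.41 + 517 + 75.2 = 591.99.
∂Q_d/∂P_r = +1.6, so E_xy = 1.6·(47/591.99) ≈ 0.127.
E_xy > 0: the goods are substitutes.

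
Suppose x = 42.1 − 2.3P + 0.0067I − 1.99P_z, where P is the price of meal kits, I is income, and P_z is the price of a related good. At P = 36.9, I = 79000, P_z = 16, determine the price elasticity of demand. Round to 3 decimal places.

-0.187

Evaluating quantity at (P, I, P_z) gives x = 42.1 − 2.3(36.9) + 0.0067(79000) − 1.99(16) = 42.1 − 84.87 + 529.3 − 31.84 = 454.69.
∂x/∂P = −2.3, so E_p = (−2.3)·(36.9/454.69) ≈ -0.187.
|E_p| < 1: demand is inelastic.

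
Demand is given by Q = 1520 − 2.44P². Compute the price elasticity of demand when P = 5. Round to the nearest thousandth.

-0.084

At P = 5, Q = 1459.
dQ/dP = −2·2.44·P = −24.4.
Point elasticity E = (dQ/dP)·(P/Q) = -24.4 × 5/1459 ≈ -0.084.
|E| < 1, so demand is inelastic at this price.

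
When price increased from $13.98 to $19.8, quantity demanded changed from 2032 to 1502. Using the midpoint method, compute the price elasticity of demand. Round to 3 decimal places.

-0.870

%ΔQ = (1502 − 2032)/[(2032 + 1502)/2] = -530/1767 ≈ -0.2999.
%ΔP = (19.8 − 13.98)/[(13.98 + 19.8)/2] = 5.82/16.89 ≈ 0.3446.
Arc elasticity E = %ΔQ/%ΔP ≈ -0.2999/0.3446 ≈ -0.870.
|E| < 1: demand is inelastic over this range.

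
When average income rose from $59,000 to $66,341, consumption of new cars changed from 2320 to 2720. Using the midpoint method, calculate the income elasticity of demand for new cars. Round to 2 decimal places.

%ΔQ = (2720 − 2320)/[(2320+2720)/2] = 400/2520 ≈ 0.1587.
%ΔM = (66,341 − 59,000)/[(59,000+66,341)/2] = 7341/62670.5 ≈ 0.1171.
E_I = %ΔQ/%ΔM ≈ 1.36.
E_I > 1: normal good (luxury).

1.36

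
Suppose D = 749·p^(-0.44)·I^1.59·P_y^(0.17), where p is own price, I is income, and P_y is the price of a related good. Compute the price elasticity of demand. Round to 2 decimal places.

-0.44

For a Cobb–Douglas (constant-elasticity) form D = A·p^α·…, the elasticity with respect to p equals the exponent α at every point.
Here the exponent on p is -0.44, so the price elasticity of demand is -0.44.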